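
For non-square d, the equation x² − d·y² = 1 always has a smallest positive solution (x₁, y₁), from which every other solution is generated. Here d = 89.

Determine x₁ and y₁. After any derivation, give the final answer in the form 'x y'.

500001 53000

[9; 2,3,3,2,18] for √89; ℓ=5 ⇒ convergent index 9
k=0  a_k=9  p_k/q_k = 9/1
…
k=2  a_k=3  p_k/q_k = 66/7
k=3  a_k=3  p_k/q_k = 217/23
k=4  a_k=2  p_k/q_k = 500/53
…
k=7  a_k=3  p_k/q_k = 66019/6998
k=8  a_k=3  p_k/q_k = 216991/23001
k=9  a_k=2  p_k/q_k = 500001/53000
fundamental: x₁=500001, y₁=53000  (since 250001000001 − 89·2809000000 = 1)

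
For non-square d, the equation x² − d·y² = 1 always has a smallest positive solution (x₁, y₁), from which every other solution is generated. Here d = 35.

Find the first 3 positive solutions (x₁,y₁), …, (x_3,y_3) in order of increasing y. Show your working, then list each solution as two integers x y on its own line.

6 1
71 12
846 143

[5; 1,10] for √35; ℓ=2 ⇒ convergent index 1
a_0=5:  p_0=5·1+0=5,  q_0=5·0+1=1
a_1=1:  p_1=1·5+1=6,  q_1=1·1+0=1
(x₁, y₁) = (6, 1);  6² − 35·1² = 1 ✓
k=2:  x_2 = 6·6+35·1·1 = 71,  y_2 = 6·1+1·6 = 12
k=3:  x_3 = 6·71+35·1·12 = 846,  y_3 = 6·12+1·71 = 143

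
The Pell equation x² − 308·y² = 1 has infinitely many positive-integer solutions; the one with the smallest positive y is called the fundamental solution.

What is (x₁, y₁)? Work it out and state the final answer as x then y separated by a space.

351 20

√308 = [17; 1,1,4,1,1,34, …], period ℓ=6 (even) → k=5
k=0  a_k=17  p_k/q_k = 17/1
…
k=4  a_k=1  p_k/q_k = 193/11
k=5  a_k=1  p_k/q_k = 351/20
→ (351, 20).  Check: 351²=123201, 308·20²=123200, difference 1.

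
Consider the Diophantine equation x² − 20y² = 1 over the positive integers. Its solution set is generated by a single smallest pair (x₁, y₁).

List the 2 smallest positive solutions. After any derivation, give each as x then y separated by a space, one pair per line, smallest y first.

9 2
161 36

√20 → a₀=4, period (2,8); ℓ=2 even so k=1
a_0=4:  p_0=4·1+0=4,  q_0=4·0+1=1
a_1=2:  p_1=2·4+1=9,  q_1=2·1+0=2
→ (9, 2).  Check: 9²=81, 20·2²=80, difference 1.
k=2:  x_2 = 9·9+20·2·2 = 161,  y_2 = 9·2+2·9 = 36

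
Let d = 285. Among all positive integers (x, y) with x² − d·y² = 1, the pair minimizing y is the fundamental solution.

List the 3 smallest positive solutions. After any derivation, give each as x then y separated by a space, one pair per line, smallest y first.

√285 → a₀=16, period (1,7,2,7,1,32); ℓ=6 even so k=5
a_0=16:  p_0=16·1+0=16,  q_0=16·0+1=1
a_1=1:  p_1=1·16+1=17,  q_1=1·1+0=1
a_2=7:  p_2=7·17+16=135,  q_2=7·1+1=8
a_3=2:  p_3=2·135+17=287,  q_3=2·8+1=17
a_4=7:  p_4=7·287+135=2144,  q_4=7·17+8=127
a_5=1:  p_5=1·2144+287=2431,  q_5=1·127+17=144
fundamental: x₁=2431, y₁=144  (since 5909761 − 285·20736 = 1)
n=2: (2431,144)∘(2431,144) = (2431·2431+285·144·144, 2431·144+144·2431) = (11819521,700128)
n=3: (11819521,700128)∘(2431,144) = (2431·11819521+285·144·700128, 2431·700128+144·11819521) = (57466508671,3404022192)

2431 144
11819521 700128
57466508671 3404022192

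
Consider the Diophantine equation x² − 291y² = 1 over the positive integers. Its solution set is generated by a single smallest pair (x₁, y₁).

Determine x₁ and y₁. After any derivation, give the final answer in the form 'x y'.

d=291: √d = [17; 17,34] (ℓ=2, even), read p_1/q_1
i=0: a=17 ⇒ p=17, q=1
i=1: a=17 ⇒ p=290, q=17
→ (290, 17).  Check: 290²=84100, 291·17²=84099, difference 1.

290 17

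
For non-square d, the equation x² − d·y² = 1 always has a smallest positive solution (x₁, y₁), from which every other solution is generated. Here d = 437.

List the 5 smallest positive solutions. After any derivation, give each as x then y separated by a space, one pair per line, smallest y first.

√437 → a₀=20, period (1,9,2,9,1,40); ℓ=6 even so k=5
i=0: a=20 ⇒ p=20, q=1
i=1: a=1 ⇒ p=21, q=1
…
i=4: a=9 ⇒ p=4160, q=199
i=5: a=1 ⇒ p=4599, q=220
(x₁, y₁) = (4599, 220);  4599² − 437·220² = 1 ✓
k=2:  x_2 = 4599·4599+437·220·220 = 42301601,  y_2 = 4599·220+220·4599 = 2023560
k=3:  x_3 = 4599·42301601+437·220·2023560 = 389090121399,  y_3 = 4599·2023560+220·42301601 = 18612704660
k=4:  x_4 = 4599·389090121399+437·220·18612704660 = 3578850894326401,  y_4 = 4599·18612704660+220·389090121399 = 171199655439120
k=5:  x_5 = 4599·3578850894326401+437·220·171199655439120 = 32918270136924114999,  y_5 = 4599·171199655439120+220·3578850894326401 = 1574694412116321100

4599 220
42301601 2023560
389090121399 18612704660
3578850894326401 171199655439120
32918270136924114999 1574694412116321100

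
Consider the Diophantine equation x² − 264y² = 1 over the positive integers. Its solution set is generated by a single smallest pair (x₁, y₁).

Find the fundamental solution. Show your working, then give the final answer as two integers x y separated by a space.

65 4

d=264: √d = [16; 4,32] (ℓ=2, even), read p_1/q_1
a_0=16:  p_0=16·1+0=16,  q_0=16·0+1=1
a_1=4:  p_1=4·16+1=65,  q_1=4·1+0=4
(x₁, y₁) = (65, 4);  65² − 264·4² = 1 ✓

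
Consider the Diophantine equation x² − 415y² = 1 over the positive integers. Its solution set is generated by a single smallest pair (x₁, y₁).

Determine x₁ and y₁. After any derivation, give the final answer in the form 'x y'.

18412804 903849

[20; 2,1,2,4,6,…,1,2,40] for √415; ℓ=16 ⇒ convergent index 15
k=0  a_k=20  p_k/q_k = 20/1
…
k=3  a_k=2  p_k/q_k = 163/8
…
k=5  a_k=6  p_k/q_k = 4441/218
…
k=7  a_k=1  p_k/q_k = 9595/471
k=8  a_k=3  p_k/q_k = 33939/1666
…
k=12  a_k=4  p_k/q_k = 2110961/103623
k=13  a_k=2  p_k/q_k = 4730294/232201
k=14  a_k=1  p_k/q_k = 6841255/335824
k=15  a_k=2  p_k/q_k = 18412804/903849
→ (18412804, 903849).  Check: 18412804²=339031351142416, 415·903849²=339031351142415, difference 1.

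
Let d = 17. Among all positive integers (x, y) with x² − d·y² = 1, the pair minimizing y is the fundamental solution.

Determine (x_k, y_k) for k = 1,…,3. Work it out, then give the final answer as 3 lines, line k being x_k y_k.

33 8
2177 528
143649 34840

√17 → a₀=4, period (8); ℓ=1 odd so k=1
step 0: (4, 1)  from 4·(1,0) + (0,1)
step 1: (33, 8)  from 8·(4,1) + (1,0)
fundamental: x₁=33, y₁=8  (since 1089 − 17·64 = 1)
k=2:  x_2 = 33·33+17·8·8 = 2177,  y_2 = 33·8+8·33 = 528
k=3:  x_3 = 33·2177+17·8·528 = 143649,  y_3 = 33·528+8·2177 = 34840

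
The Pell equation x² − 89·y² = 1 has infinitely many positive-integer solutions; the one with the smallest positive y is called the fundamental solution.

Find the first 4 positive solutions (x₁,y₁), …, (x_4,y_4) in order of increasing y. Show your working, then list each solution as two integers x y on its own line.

500001 53000
500002000001 53000106000
500003000004500001 53000212000159000
500004000010000008000001 53000318000530000212000

d=89: √d = [9; 2,3,3,2,18] (ℓ=5, odd), read p_9/q_9
k=0  a_k=9  p_k/q_k = 9/1
k=1  a_k=2  p_k/q_k = 19/2
k=2  a_k=3  p_k/q_k = 66/7
k=3  a_k=3  p_k/q_k = 217/23
k=4  a_k=2  p_k/q_k = 500/53
…
k=6  a_k=2  p_k/q_k = 18934/2007
…
k=8  a_k=3  p_k/q_k = 216991/23001
k=9  a_k=2  p_k/q_k = 500001/53000
fundamental: x₁=500001, y₁=53000  (since 250001000001 − 89·2809000000 = 1)
(x_2, y_2) = (500001·500001 + 89·53000·53000, 500001·53000 + 53000·500001) = (500002000001, 53000106000)
(x_3, y_3) = (500001·500002000001 + 89·53000·53000106000, 500001·53000106000 + 53000·500002000001) = (500003000004500001, 53000212000159000)
(x_4, y_4) = (500001·500003000004500001 + 89·53000·53000212000159000, 500001·53000212000159000 + 53000·500003000004500001) = (500004000010000008000001, 53000318000530000212000)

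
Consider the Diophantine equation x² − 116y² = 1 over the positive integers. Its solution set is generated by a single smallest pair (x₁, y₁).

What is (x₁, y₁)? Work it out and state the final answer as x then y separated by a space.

9801 910

d=116: √d = [10; 1,3,2,1,4,1,2,3,1,20] (ℓ=10, even), read p_9/q_9
i=0: a=10 ⇒ p=10, q=1
i=1: a=1 ⇒ p=11, q=1
…
i=3: a=2 ⇒ p=97, q=9
i=4: a=1 ⇒ p=140, q=13
i=5: a=4 ⇒ p=657, q=61
i=6: a=1 ⇒ p=797, q=74
…
i=8: a=3 ⇒ p=7550, q=701
i=9: a=1 ⇒ p=9801, q=910
→ (9801, 910).  Check: 9801²=96059601, 116·910²=96059600, difference 1.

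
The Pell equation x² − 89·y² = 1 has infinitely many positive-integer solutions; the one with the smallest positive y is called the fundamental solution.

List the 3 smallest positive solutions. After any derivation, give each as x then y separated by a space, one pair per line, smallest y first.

d=89: √d = [9; 2,3,3,2,18] (ℓ=5, odd), read p_9/q_9
a_0=9:  p_0=9·1+0=9,  q_0=9·0+1=1
a_1=2:  p_1=2·9+1=19,  q_1=2·1+0=2
…
a_4=2:  p_4=2·217+66=500,  q_4=2·23+7=53
a_5=18:  p_5=18·500+217=9217,  q_5=18·53+23=977
a_6=2:  p_6=2·9217+500=18934,  q_6=2·977+53=2007
a_7=3:  p_7=3·18934+9217=66019,  q_7=3·2007+977=6998
a_8=3:  p_8=3·66019+18934=216991,  q_8=3·6998+2007=23001
a_9=2:  p_9=2·216991+66019=500001,  q_9=2·23001+6998=53000
→ (500001, 53000).  Check: 500001²=250001000001, 89·53000²=250001000000, difference 1.
(x_2, y_2) = (500001·500001 + 89·53000·53000, 500001·53000 + 53000·500001) = (500002000001, 53000106000)
(x_3, y_3) = (500001·500002000001 + 89·53000·53000106000, 500001·53000106000 + 53000·500002000001) = (500003000004500001, 53000212000159000)

500001 53000
500002000001 53000106000
500003000004500001 53000212000159000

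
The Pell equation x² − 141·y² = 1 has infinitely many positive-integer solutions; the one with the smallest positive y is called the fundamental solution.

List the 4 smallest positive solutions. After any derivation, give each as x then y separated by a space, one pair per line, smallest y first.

95 8
18049 1520
3429215 288792
651532801 54868960

√141 = [11; 1,6,1,22, …], period ℓ=4 (even) → k=3
a_0=11:  p_0=11·1+0=11,  q_0=11·0+1=1
a_1=1:  p_1=1·11+1=12,  q_1=1·1+0=1
a_2=6:  p_2=6·12+11=83,  q_2=6·1+1=7
a_3=1:  p_3=1·83+12=95,  q_3=1·7+1=8
fundamental: x₁=95, y₁=8  (since 9025 − 141·64 = 1)
k=2:  x_2 = 95·95+141·8·8 = 18049,  y_2 = 95·8+8·95 = 1520
k=3:  x_3 = 95·18049+141·8·1520 = 3429215,  y_3 = 95·1520+8·18049 = 288792
k=4:  x_4 = 95·3429215+141·8·288792 = 651532801,  y_4 = 95·288792+8·3429215 = 54868960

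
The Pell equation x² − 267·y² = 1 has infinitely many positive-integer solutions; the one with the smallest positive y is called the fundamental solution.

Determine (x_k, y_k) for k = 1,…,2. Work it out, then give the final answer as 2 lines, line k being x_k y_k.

[16; 2,1,15,1,2,32] for √267; ℓ=6 ⇒ convergent index 5
i=0: a=16 ⇒ p=16, q=1
…
i=3: a=15 ⇒ p=768, q=47
i=4: a=1 ⇒ p=817, q=50
i=5: a=2 ⇒ p=2402, q=147
(x₁, y₁) = (2402, 147);  2402² − 267·147² = 1 ✓
(2402+147√267)^2 = 11539207 + 706188√267

2402 147
11539207 706188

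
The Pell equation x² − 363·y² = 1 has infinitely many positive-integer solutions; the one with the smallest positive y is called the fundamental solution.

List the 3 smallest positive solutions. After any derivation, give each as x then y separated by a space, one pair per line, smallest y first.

[19; 19,38] for √363; ℓ=2 ⇒ convergent index 1
i=0: a=19 ⇒ p=19, q=1
i=1: a=19 ⇒ p=362, q=19
fundamental: x₁=362, y₁=19  (since 131044 − 363·361 = 1)
(x_2, y_2) = (362·362 + 363·19·19, 362·19 + 19·362) = (262087, 13756)
(x_3, y_3) = (362·262087 + 363·19·13756, 362·13756 + 19·262087) = (189750626, 9959325)

362 19
262087 13756
189750626 9959325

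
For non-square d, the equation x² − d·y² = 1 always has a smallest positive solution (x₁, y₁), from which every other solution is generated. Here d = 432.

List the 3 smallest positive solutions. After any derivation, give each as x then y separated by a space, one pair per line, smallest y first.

d=432: √d = [20; 1,3,1,1,1,3,1,40] (ℓ=8, even), read p_7/q_7
k=0  a_k=20  p_k/q_k = 20/1
…
k=2  a_k=3  p_k/q_k = 83/4
k=3  a_k=1  p_k/q_k = 104/5
…
k=6  a_k=3  p_k/q_k = 1060/51
k=7  a_k=1  p_k/q_k = 1351/65
→ (1351, 65).  Check: 1351²=1825201, 432·65²=1825200, difference 1.
(x_2, y_2) = (1351·1351 + 432·65·65, 1351·65 + 65·1351) = (3650401, 175630)
(x_3, y_3) = (1351·3650401 + 432·65·175630, 1351·175630 + 65·3650401) = (9863382151, 474552195)

1351 65
3650401 175630
9863382151 474552195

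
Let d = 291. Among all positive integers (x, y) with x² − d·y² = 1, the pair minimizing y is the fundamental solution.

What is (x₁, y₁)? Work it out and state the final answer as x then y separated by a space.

d=291: √d = [17; 17,34] (ℓ=2, even), read p_1/q_1
k=0  a_k=17  p_k/q_k = 17/1
k=1  a_k=17  p_k/q_k = 290/17
(x₁, y₁) = (290, 17);  290² − 291·17² = 1 ✓

290 17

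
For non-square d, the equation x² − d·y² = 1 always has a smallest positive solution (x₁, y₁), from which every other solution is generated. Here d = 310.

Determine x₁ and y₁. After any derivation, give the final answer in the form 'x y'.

848719 48204

√310 = [17; 1,1,1,1,5,…,1,1,34, …], period ℓ=16 (even) → k=15
step 0: (17, 1)  from 17·(1,0) + (0,1)
step 1: (18, 1)  from 1·(17,1) + (1,0)
…
step 4: (88, 5)  from 1·(53,3) + (35,2)
…
step 7: (2060, 117)  from 1·(1567,89) + (493,28)
…
step 10: (28928, 1643)  from 3·(7747,440) + (5687,323)
step 11: (152387, 8655)  from 5·(28928,1643) + (7747,440)
…
step 13: (333702, 18953)  from 1·(181315,10298) + (152387,8655)
step 14: (515017, 29251)  from 1·(333702,18953) + (181315,10298)
step 15: (848719, 48204)  from 1·(515017,29251) + (333702,18953)
→ (848719, 48204).  Check: 848719²=720323940961, 310·48204²=720323940960, difference 1.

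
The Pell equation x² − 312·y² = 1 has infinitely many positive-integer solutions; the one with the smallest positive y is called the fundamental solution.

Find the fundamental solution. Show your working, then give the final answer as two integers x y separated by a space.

√312 = [17; 1,1,1,34, …], period ℓ=4 (even) → k=3
step 0: (17, 1)  from 17·(1,0) + (0,1)
…
step 2: (35, 2)  from 1·(18,1) + (17,1)
step 3: (53, 3)  from 1·(35,2) + (18,1)
→ (53, 3).  Check: 53²=2809, 312·3²=2808, difference 1.

53 3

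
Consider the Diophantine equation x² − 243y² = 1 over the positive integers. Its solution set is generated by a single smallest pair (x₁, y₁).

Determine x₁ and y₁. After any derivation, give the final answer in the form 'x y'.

[15; 1,1,2,3,15,3,2,1,1,30] for √243; ℓ=10 ⇒ convergent index 9
i=0: a=15 ⇒ p=15, q=1
i=1: a=1 ⇒ p=16, q=1
i=2: a=1 ⇒ p=31, q=2
i=3: a=2 ⇒ p=78, q=5
…
i=5: a=15 ⇒ p=4053, q=260
i=6: a=3 ⇒ p=12424, q=797
…
i=8: a=1 ⇒ p=41325, q=2651
i=9: a=1 ⇒ p=70226, q=4505
→ (70226, 4505).  Check: 70226²=4931691076, 243·4505²=4931691075, difference 1.

70226 4505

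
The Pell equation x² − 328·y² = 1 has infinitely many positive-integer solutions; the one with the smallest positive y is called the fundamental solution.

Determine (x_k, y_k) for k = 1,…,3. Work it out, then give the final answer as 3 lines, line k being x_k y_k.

√328 → a₀=18, period (9,36); ℓ=2 even so k=1
k=0  a_k=18  p_k/q_k = 18/1
k=1  a_k=9  p_k/q_k = 163/9
→ (163, 9).  Check: 163²=26569, 328·9²=26568, difference 1.
n=2: (163,9)∘(163,9) = (163·163+328·9·9, 163·9+9·163) = (53137,2934)
n=3: (53137,2934)∘(163,9) = (163·53137+328·9·2934, 163·2934+9·53137) = (17322499,956475)

163 9
53137 2934
17322499 956475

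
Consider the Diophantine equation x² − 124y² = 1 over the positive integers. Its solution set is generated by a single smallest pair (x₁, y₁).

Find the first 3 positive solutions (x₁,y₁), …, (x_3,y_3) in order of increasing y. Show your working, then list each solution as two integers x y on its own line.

√124 = [11; 7,2,1,1,1,…,2,7,22, …], period ℓ=16 (even) → k=15
a_0=11:  p_0=11·1+0=11,  q_0=11·0+1=1
a_1=7:  p_1=7·11+1=78,  q_1=7·1+0=7
…
a_3=1:  p_3=1·167+78=245,  q_3=1·15+7=22
…
a_5=1:  p_5=1·412+245=657,  q_5=1·37+22=59
a_6=3:  p_6=3·657+412=2383,  q_6=3·59+37=214
…
a_10=3:  p_10=3·17583+14543=67292,  q_10=3·1579+1306=6043
a_11=1:  p_11=1·67292+17583=84875,  q_11=1·6043+1579=7622
a_12=1:  p_12=1·84875+67292=152167,  q_12=1·7622+6043=13665
…
a_14=2:  p_14=2·237042+152167=626251,  q_14=2·21287+13665=56239
a_15=7:  p_15=7·626251+237042=4620799,  q_15=7·56239+21287=414960
fundamental: x₁=4620799, y₁=414960  (since 21351783398401 − 124·172191801600 = 1)
n=2: (4620799,414960)∘(4620799,414960) = (4620799·4620799+124·414960·414960, 4620799·414960+414960·4620799) = (42703566796801,3834893506080)
n=3: (42703566796801,3834893506080)∘(4620799,414960) = (4620799·42703566796801+124·414960·3834893506080, 4620799·3834893506080+414960·42703566796801) = (394649197502177907199,35440544156001500880)

4620799 414960
42703566796801 3834893506080
394649197502177907199 35440544156001500880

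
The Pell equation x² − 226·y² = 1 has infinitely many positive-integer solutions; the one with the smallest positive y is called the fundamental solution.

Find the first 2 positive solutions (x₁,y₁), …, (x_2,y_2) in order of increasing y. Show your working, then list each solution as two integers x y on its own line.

451 30
406801 27060

√226 = [15; 30, …], period ℓ=1 (odd) → k=1
a_0=15:  p_0=15·1+0=15,  q_0=15·0+1=1
a_1=30:  p_1=30·15+1=451,  q_1=30·1+0=30
fundamental: x₁=451, y₁=30  (since 203401 − 226·900 = 1)
n=2: (451,30)∘(451,30) = (451·451+226·30·30, 451·30+30·451) = (406801,27060)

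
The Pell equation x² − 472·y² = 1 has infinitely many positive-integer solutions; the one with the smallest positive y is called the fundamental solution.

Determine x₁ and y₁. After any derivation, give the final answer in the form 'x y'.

√472 → a₀=21, period (1,2,1,1,1,…,2,1,42); ℓ=14 even so k=13
i=0: a=21 ⇒ p=21, q=1
…
i=2: a=2 ⇒ p=65, q=3
…
i=7: a=5 ⇒ p=5779, q=266
…
i=9: a=1 ⇒ p=30003, q=1381
…
i=11: a=1 ⇒ p=84230, q=3877
i=12: a=2 ⇒ p=222687, q=10250
i=13: a=1 ⇒ p=306917, q=14127
(x₁, y₁) = (306917, 14127);  306917² − 472·14127² = 1 ✓

306917 14127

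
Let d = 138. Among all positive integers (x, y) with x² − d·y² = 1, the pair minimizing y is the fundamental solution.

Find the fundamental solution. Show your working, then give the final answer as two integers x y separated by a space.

√138 = [11; 1,2,1,22, …], period ℓ=4 (even) → k=3
k=0  a_k=11  p_k/q_k = 11/1
…
k=2  a_k=2  p_k/q_k = 35/3
k=3  a_k=1  p_k/q_k = 47/4
fundamental: x₁=47, y₁=4  (since 2209 − 138·16 = 1)

47 4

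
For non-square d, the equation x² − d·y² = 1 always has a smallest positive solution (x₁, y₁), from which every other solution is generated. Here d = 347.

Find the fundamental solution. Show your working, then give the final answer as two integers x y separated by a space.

√347 = [18; 1,1,1,2,4,…,1,1,36, …], period ℓ=14 (even) → k=13
i=0: a=18 ⇒ p=18, q=1
i=1: a=1 ⇒ p=19, q=1
…
i=3: a=1 ⇒ p=56, q=3
i=4: a=2 ⇒ p=149, q=8
i=5: a=4 ⇒ p=652, q=35
…
i=10: a=2 ⇒ p=164168, q=8813
i=11: a=1 ⇒ p=238717, q=12815
i=12: a=1 ⇒ p=402885, q=21628
i=13: a=1 ⇒ p=641602, q=34443
fundamental: x₁=641602, y₁=34443  (since 411653126404 − 347·1186320249 = 1)

641602 34443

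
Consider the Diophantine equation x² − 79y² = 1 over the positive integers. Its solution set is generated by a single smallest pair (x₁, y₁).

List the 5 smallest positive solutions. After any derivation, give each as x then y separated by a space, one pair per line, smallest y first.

√79 → a₀=8, period (1,7,1,16); ℓ=4 even so k=3
k=0  a_k=8  p_k/q_k = 8/1
k=1  a_k=1  p_k/q_k = 9/1
k=2  a_k=7  p_k/q_k = 71/8
k=3  a_k=1  p_k/q_k = 80/9
→ (80, 9).  Check: 80²=6400, 79·9²=6399, difference 1.
(x_2, y_2) = (80·80 + 79·9·9, 80·9 + 9·80) = (12799, 1440)
(x_3, y_3) = (80·12799 + 79·9·1440, 80·1440 + 9·12799) = (2047760, 230391)
(x_4, y_4) = (80·2047760 + 79·9·230391, 80·230391 + 9·2047760) = (327628801, 36861120)
(x_5, y_5) = (80·327628801 + 79·9·36861120, 80·36861120 + 9·327628801) = (52418560400, 5897548809)

80 9
12799 1440
2047760 230391
327628801 36861120
52418560400 5897548809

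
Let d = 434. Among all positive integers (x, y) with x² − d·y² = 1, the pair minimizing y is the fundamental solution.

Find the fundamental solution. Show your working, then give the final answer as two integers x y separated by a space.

125 6

d=434: √d = [20; 1,4,1,40] (ℓ=4, even), read p_3/q_3
step 0: (20, 1)  from 20·(1,0) + (0,1)
step 1: (21, 1)  from 1·(20,1) + (1,0)
step 2: (104, 5)  from 4·(21,1) + (20,1)
step 3: (125, 6)  from 1·(104,5) + (21,1)
→ (125, 6).  Check: 125²=15625, 434·6²=15624, difference 1.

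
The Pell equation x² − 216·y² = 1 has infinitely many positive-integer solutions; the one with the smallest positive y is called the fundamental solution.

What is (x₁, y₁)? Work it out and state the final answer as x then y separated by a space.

√216 → a₀=14, period (1,2,3,2,1,28); ℓ=6 even so k=5
step 0: (14, 1)  from 14·(1,0) + (0,1)
step 1: (15, 1)  from 1·(14,1) + (1,0)
…
step 4: (338, 23)  from 2·(147,10) + (44,3)
step 5: (485, 33)  from 1·(338,23) + (147,10)
→ (485, 33).  Check: 485²=235225, 216·33²=235224, difference 1.

485 33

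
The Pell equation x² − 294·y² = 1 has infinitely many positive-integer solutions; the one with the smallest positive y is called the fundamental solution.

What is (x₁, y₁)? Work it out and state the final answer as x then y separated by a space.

4801 280

[17; 6,1,4,1,6,34] for √294; ℓ=6 ⇒ convergent index 5
a_0=17:  p_0=17·1+0=17,  q_0=17·0+1=1
a_1=6:  p_1=6·17+1=103,  q_1=6·1+0=6
a_2=1:  p_2=1·103+17=120,  q_2=1·6+1=7
…
a_4=1:  p_4=1·583+120=703,  q_4=1·34+7=41
a_5=6:  p_5=6·703+583=4801,  q_5=6·41+34=280
fundamental: x₁=4801, y₁=280  (since 23049601 − 294·78400 = 1)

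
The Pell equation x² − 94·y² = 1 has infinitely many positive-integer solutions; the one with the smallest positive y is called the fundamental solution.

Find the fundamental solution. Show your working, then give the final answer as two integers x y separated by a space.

d=94: √d = [9; 1,2,3,1,1,…,2,1,18] (ℓ=16, even), read p_15/q_15
i=0: a=9 ⇒ p=9, q=1
i=1: a=1 ⇒ p=10, q=1
…
i=7: a=1 ⇒ p=1464, q=151
…
i=9: a=1 ⇒ p=14417, q=1487
i=10: a=5 ⇒ p=85038, q=8771
…
i=12: a=1 ⇒ p=184493, q=19029
…
i=14: a=2 ⇒ p=1490361, q=153719
i=15: a=1 ⇒ p=2143295, q=221064
fundamental: x₁=2143295, y₁=221064  (since 4593713457025 − 94·48869292096 = 1)

2143295 221064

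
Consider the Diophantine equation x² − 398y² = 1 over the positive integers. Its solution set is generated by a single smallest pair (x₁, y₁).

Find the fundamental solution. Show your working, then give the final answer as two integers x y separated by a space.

399 20

√398 = [19; 1,18,1,38, …], period ℓ=4 (even) → k=3
step 0: (19, 1)  from 19·(1,0) + (0,1)
step 1: (20, 1)  from 1·(19,1) + (1,0)
step 2: (379, 19)  from 18·(20,1) + (19,1)
step 3: (399, 20)  from 1·(379,19) + (20,1)
fundamental: x₁=399, y₁=20  (since 159201 − 398·400 = 1)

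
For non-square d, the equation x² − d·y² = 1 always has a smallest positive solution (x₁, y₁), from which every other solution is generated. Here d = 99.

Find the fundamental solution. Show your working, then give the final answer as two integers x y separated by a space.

√99 → a₀=9, period (1,18); ℓ=2 even so k=1
step 0: (9, 1)  from 9·(1,0) + (0,1)
step 1: (10, 1)  from 1·(9,1) + (1,0)
→ (10, 1).  Check: 10²=100, 99·1²=99, difference 1.

10 1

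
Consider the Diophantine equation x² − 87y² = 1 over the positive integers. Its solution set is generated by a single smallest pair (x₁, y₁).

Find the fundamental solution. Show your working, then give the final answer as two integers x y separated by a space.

28 3

[9; 3,18] for √87; ℓ=2 ⇒ convergent index 1
k=0  a_k=9  p_k/q_k = 9/1
k=1  a_k=3  p_k/q_k = 28/3
fundamental: x₁=28, y₁=3  (since 784 − 87·9 = 1)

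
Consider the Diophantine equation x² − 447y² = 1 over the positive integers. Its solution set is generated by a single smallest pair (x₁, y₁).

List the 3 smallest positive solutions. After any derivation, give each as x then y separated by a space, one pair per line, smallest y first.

√447 → a₀=21, period (7,42); ℓ=2 even so k=1
step 0: (21, 1)  from 21·(1,0) + (0,1)
step 1: (148, 7)  from 7·(21,1) + (1,0)
→ (148, 7).  Check: 148²=21904, 447·7²=21903, difference 1.
n=2: (148,7)∘(148,7) = (148·148+447·7·7, 148·7+7·148) = (43807,2072)
n=3: (43807,2072)∘(148,7) = (148·43807+447·7·2072, 148·2072+7·43807) = (12966724,613305)

148 7
43807 2072
12966724 613305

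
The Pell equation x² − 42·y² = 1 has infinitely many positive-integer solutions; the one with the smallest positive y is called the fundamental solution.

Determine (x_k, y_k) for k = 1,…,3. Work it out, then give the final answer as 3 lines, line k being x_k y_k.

[6; 2,12] for √42; ℓ=2 ⇒ convergent index 1
step 0: (6, 1)  from 6·(1,0) + (0,1)
step 1: (13, 2)  from 2·(6,1) + (1,0)
→ (13, 2).  Check: 13²=169, 42·2²=168, difference 1.
(13+2√42)^2 = 337 + 52√42
(13+2√42)^3 = 8749 + 1350√42

13 2
337 52
8749 1350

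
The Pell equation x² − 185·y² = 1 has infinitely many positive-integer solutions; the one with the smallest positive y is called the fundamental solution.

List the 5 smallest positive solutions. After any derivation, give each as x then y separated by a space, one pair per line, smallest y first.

9249 680
171088001 12578640
3164785833249 232679682040
58542208172352001 4304108745797280
1082913763607381481249 79617403347078403400

[13; 1,1,1,1,26] for √185; ℓ=5 ⇒ convergent index 9
a_0=13:  p_0=13·1+0=13,  q_0=13·0+1=1
a_1=1:  p_1=1·13+1=14,  q_1=1·1+0=1
…
a_3=1:  p_3=1·27+14=41,  q_3=1·2+1=3
…
a_5=26:  p_5=26·68+41=1809,  q_5=26·5+3=133
a_6=1:  p_6=1·1809+68=1877,  q_6=1·133+5=138
…
a_8=1:  p_8=1·3686+1877=5563,  q_8=1·271+138=409
a_9=1:  p_9=1·5563+3686=9249,  q_9=1·409+271=680
(x₁, y₁) = (9249, 680);  9249² − 185·680² = 1 ✓
k=2:  x_2 = 9249·9249+185·680·680 = 171088001,  y_2 = 9249·680+680·9249 = 12578640
k=3:  x_3 = 9249·171088001+185·680·12578640 = 3164785833249,  y_3 = 9249·12578640+680·171088001 = 232679682040
k=4:  x_4 = 9249·3164785833249+185·680·232679682040 = 58542208172352001,  y_4 = 9249·232679682040+680·3164785833249 = 4304108745797280
k=5:  x_5 = 9249·58542208172352001+185·680·4304108745797280 = 1082913763607381481249,  y_5 = 9249·4304108745797280+680·58542208172352001 = 79617403347078403400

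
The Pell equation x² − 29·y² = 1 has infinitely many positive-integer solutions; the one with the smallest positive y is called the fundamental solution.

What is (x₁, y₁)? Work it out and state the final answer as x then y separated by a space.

9801 1820

d=29: √d = [5; 2,1,1,2,10] (ℓ=5, odd), read p_9/q_9
step 0: (5, 1)  from 5·(1,0) + (0,1)
step 1: (11, 2)  from 2·(5,1) + (1,0)
…
step 4: (70, 13)  from 2·(27,5) + (16,3)
…
step 6: (1524, 283)  from 2·(727,135) + (70,13)
step 7: (2251, 418)  from 1·(1524,283) + (727,135)
step 8: (3775, 701)  from 1·(2251,418) + (1524,283)
step 9: (9801, 1820)  from 2·(3775,701) + (2251,418)
→ (9801, 1820).  Check: 9801²=96059601, 29·1820²=96059600, difference 1.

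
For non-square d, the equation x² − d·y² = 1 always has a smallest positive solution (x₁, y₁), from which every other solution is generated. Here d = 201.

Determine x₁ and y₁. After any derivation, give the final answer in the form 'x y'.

515095 36332

d=201: √d = [14; 5,1,1,1,2,…,1,5,28] (ℓ=14, even), read p_13/q_13
i=0: a=14 ⇒ p=14, q=1
…
i=2: a=1 ⇒ p=85, q=6
…
i=5: a=2 ⇒ p=638, q=45
i=6: a=1 ⇒ p=879, q=62
i=7: a=8 ⇒ p=7670, q=541
i=8: a=1 ⇒ p=8549, q=603
…
i=10: a=1 ⇒ p=33317, q=2350
i=11: a=1 ⇒ p=58085, q=4097
i=12: a=1 ⇒ p=91402, q=6447
i=13: a=5 ⇒ p=515095, q=36332
fundamental: x₁=515095, y₁=36332  (since 265322859025 − 201·1320014224 = 1)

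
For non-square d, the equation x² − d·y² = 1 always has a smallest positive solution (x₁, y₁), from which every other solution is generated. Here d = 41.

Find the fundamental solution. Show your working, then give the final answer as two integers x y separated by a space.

√41 → a₀=6, period (2,2,12); ℓ=3 odd so k=5
k=0  a_k=6  p_k/q_k = 6/1
k=1  a_k=2  p_k/q_k = 13/2
…
k=4  a_k=2  p_k/q_k = 826/129
k=5  a_k=2  p_k/q_k = 2049/320
→ (2049, 320).  Check: 2049²=4198401, 41·320²=4198400, difference 1.

2049 320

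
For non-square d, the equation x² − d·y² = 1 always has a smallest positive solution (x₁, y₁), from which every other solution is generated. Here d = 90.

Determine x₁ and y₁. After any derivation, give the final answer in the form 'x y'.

d=90: √d = [9; 2,18] (ℓ=2, even), read p_1/q_1
step 0: (9, 1)  from 9·(1,0) + (0,1)
step 1: (19, 2)  from 2·(9,1) + (1,0)
fundamental: x₁=19, y₁=2  (since 361 − 90·4 = 1)

19 2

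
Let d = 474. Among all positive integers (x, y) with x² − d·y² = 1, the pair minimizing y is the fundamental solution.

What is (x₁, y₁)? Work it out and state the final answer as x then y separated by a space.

d=474: √d = [21; 1,3,2,1,1,…,3,1,42] (ℓ=14, even), read p_13/q_13
k=0  a_k=21  p_k/q_k = 21/1
k=1  a_k=1  p_k/q_k = 22/1
k=2  a_k=3  p_k/q_k = 87/4
…
k=8  a_k=1  p_k/q_k = 5813/267
k=9  a_k=1  p_k/q_k = 10864/499
k=10  a_k=1  p_k/q_k = 16677/766
k=11  a_k=2  p_k/q_k = 44218/2031
k=12  a_k=3  p_k/q_k = 149331/6859
k=13  a_k=1  p_k/q_k = 193549/8890
fundamental: x₁=193549, y₁=8890  (since 37461215401 − 474·79032100 = 1)

193549 8890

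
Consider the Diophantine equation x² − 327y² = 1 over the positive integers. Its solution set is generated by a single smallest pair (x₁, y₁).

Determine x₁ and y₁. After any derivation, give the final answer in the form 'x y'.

217 12

√327 → a₀=18, period (12,36); ℓ=2 even so k=1
step 0: (18, 1)  from 18·(1,0) + (0,1)
step 1: (217, 12)  from 12·(18,1) + (1,0)
fundamental: x₁=217, y₁=12  (since 47089 − 327·144 = 1)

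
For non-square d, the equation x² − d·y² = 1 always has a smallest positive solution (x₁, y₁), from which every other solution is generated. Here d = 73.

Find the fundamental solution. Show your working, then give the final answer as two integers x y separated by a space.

2281249 267000

√73 = [8; 1,1,5,5,1,1,16, …], period ℓ=7 (odd) → k=13
i=0: a=8 ⇒ p=8, q=1
…
i=2: a=1 ⇒ p=17, q=2
i=3: a=5 ⇒ p=94, q=11
…
i=7: a=16 ⇒ p=17669, q=2068
…
i=11: a=5 ⇒ p=1040241, q=121751
i=12: a=1 ⇒ p=1241008, q=145249
i=13: a=1 ⇒ p=2281249, q=267000
→ (2281249, 267000).  Check: 2281249²=5204097000001, 73·267000²=5204097000000, difference 1.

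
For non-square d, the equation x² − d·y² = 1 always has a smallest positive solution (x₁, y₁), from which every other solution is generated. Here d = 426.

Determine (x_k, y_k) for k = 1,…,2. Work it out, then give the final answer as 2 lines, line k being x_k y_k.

88751 4300
15753480001 763258600

√426 = [20; 1,1,1,3,2,6,2,3,1,1,1,40, …], period ℓ=12 (even) → k=11
step 0: (20, 1)  from 20·(1,0) + (0,1)
…
step 5: (516, 25)  from 2·(227,11) + (62,3)
…
step 9: (31971, 1549)  from 1·(24809,1202) + (7162,347)
step 10: (56780, 2751)  from 1·(31971,1549) + (24809,1202)
step 11: (88751, 4300)  from 1·(56780,2751) + (31971,1549)
fundamental: x₁=88751, y₁=4300  (since 7876740001 − 426·18490000 = 1)
k=2:  x_2 = 88751·88751+426·4300·4300 = 15753480001,  y_2 = 88751·4300+4300·88751 = 763258600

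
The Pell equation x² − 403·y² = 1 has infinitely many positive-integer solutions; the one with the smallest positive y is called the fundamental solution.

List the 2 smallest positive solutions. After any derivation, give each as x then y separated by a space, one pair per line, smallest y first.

d=403: √d = [20; 13,2,1,3,1,3,1,2,13,40] (ℓ=10, even), read p_9/q_9
step 0: (20, 1)  from 20·(1,0) + (0,1)
…
step 4: (2951, 147)  from 3·(803,40) + (542,27)
step 5: (3754, 187)  from 1·(2951,147) + (803,40)
…
step 8: (50147, 2498)  from 2·(17967,895) + (14213,708)
step 9: (669878, 33369)  from 13·(50147,2498) + (17967,895)
→ (669878, 33369).  Check: 669878²=448736534884, 403·33369²=448736534883, difference 1.
k=2:  x_2 = 669878·669878+403·33369·33369 = 897473069767,  y_2 = 669878·33369+33369·669878 = 44706317964

669878 33369
897473069767 44706317964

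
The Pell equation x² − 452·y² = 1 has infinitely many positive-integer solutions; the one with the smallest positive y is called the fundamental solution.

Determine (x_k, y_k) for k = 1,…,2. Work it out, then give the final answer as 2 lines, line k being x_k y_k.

d=452: √d = [21; 3,1,5,3,10,3,5,1,3,42] (ℓ=10, even), read p_9/q_9
a_0=21:  p_0=21·1+0=21,  q_0=21·0+1=1
…
a_3=5:  p_3=5·85+64=489,  q_3=5·4+3=23
…
a_5=10:  p_5=10·1552+489=16009,  q_5=10·73+23=753
…
a_8=1:  p_8=1·263904+49579=313483,  q_8=1·12413+2332=14745
a_9=3:  p_9=3·313483+263904=1204353,  q_9=3·14745+12413=56648
fundamental: x₁=1204353, y₁=56648  (since 1450466148609 − 452·3208995904 = 1)
n=2: (1204353,56648)∘(1204353,56648) = (1204353·1204353+452·56648·56648, 1204353·56648+56648·1204353) = (2900932297217,136448377488)

1204353 56648
2900932297217 136448377488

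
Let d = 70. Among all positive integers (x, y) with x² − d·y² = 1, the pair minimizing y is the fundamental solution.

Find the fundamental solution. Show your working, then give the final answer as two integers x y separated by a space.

√70 → a₀=8, period (2,1,2,1,2,16); ℓ=6 even so k=5
k=0  a_k=8  p_k/q_k = 8/1
…
k=4  a_k=1  p_k/q_k = 92/11
k=5  a_k=2  p_k/q_k = 251/30
→ (251, 30).  Check: 251²=63001, 70·30²=63000, difference 1.

251 30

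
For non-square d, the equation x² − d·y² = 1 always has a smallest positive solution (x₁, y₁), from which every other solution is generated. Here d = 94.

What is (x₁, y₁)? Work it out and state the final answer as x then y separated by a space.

d=94: √d = [9; 1,2,3,1,1,…,2,1,18] (ℓ=16, even), read p_15/q_15
a_0=9:  p_0=9·1+0=9,  q_0=9·0+1=1
a_1=1:  p_1=1·9+1=10,  q_1=1·1+0=1
a_2=2:  p_2=2·10+9=29,  q_2=2·1+1=3
a_3=3:  p_3=3·29+10=97,  q_3=3·3+1=10
a_4=1:  p_4=1·97+29=126,  q_4=1·10+3=13
a_5=1:  p_5=1·126+97=223,  q_5=1·13+10=23
a_6=5:  p_6=5·223+126=1241,  q_6=5·23+13=128
…
a_11=1:  p_11=1·85038+14417=99455,  q_11=1·8771+1487=10258
a_12=1:  p_12=1·99455+85038=184493,  q_12=1·10258+8771=19029
a_13=3:  p_13=3·184493+99455=652934,  q_13=3·19029+10258=67345
a_14=2:  p_14=2·652934+184493=1490361,  q_14=2·67345+19029=153719
a_15=1:  p_15=1·1490361+652934=2143295,  q_15=1·153719+67345=221064
→ (2143295, 221064).  Check: 2143295²=4593713457025, 94·221064²=4593713457024, difference 1.

2143295 221064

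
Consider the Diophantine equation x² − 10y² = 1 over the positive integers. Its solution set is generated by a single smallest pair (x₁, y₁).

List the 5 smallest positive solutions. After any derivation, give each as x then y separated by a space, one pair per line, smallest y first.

19 6
721 228
27379 8658
1039681 328776
39480499 12484830

d=10: √d = [3; 6] (ℓ=1, odd), read p_1/q_1
k=0  a_k=3  p_k/q_k = 3/1
k=1  a_k=6  p_k/q_k = 19/6
(x₁, y₁) = (19, 6);  19² − 10·6² = 1 ✓
n=2: (19,6)∘(19,6) = (19·19+10·6·6, 19·6+6·19) = (721,228)
n=3: (721,228)∘(19,6) = (19·721+10·6·228, 19·228+6·721) = (27379,8658)
n=4: (27379,8658)∘(19,6) = (19·27379+10·6·8658, 19·8658+6·27379) = (1039681,328776)
n=5: (1039681,328776)∘(19,6) = (19·1039681+10·6·328776, 19·328776+6·1039681) = (39480499,12484830)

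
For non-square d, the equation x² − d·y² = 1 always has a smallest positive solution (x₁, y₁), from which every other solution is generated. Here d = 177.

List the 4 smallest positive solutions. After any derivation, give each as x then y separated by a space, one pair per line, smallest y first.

√177 → a₀=13, period (3,3,2,8,2,3,3,26); ℓ=8 even so k=7
k=0  a_k=13  p_k/q_k = 13/1
k=1  a_k=3  p_k/q_k = 40/3
k=2  a_k=3  p_k/q_k = 133/10
k=3  a_k=2  p_k/q_k = 306/23
…
k=6  a_k=3  p_k/q_k = 18985/1427
k=7  a_k=3  p_k/q_k = 62423/4692
fundamental: x₁=62423, y₁=4692  (since 3896630929 − 177·22014864 = 1)
n=2: (62423,4692)∘(62423,4692) = (62423·62423+177·4692·4692, 62423·4692+4692·62423) = (7793261857,585777432)
n=3: (7793261857,585777432)∘(62423,4692) = (62423·7793261857+177·4692·585777432, 62423·585777432+4692·7793261857) = (972957569736599,73131969270780)
n=4: (972957569736599,73131969270780)∘(62423,4692) = (62423·972957569736599+177·4692·73131969270780, 62423·73131969270780+4692·972957569736599) = (121469860743542176897,9130233834994022448)

62423 4692
7793261857 585777432
972957569736599 73131969270780
121469860743542176897 9130233834994022448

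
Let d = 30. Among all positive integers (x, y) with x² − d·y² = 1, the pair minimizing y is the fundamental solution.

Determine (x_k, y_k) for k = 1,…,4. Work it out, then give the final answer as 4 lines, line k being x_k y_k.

11 2
241 44
5291 966
116161 21208

√30 → a₀=5, period (2,10); ℓ=2 even so k=1
i=0: a=5 ⇒ p=5, q=1
i=1: a=2 ⇒ p=11, q=2
(x₁, y₁) = (11, 2);  11² − 30·2² = 1 ✓
n=2: (11,2)∘(11,2) = (11·11+30·2·2, 11·2+2·11) = (241,44)
n=3: (241,44)∘(11,2) = (11·241+30·2·44, 11·44+2·241) = (5291,966)
n=4: (5291,966)∘(11,2) = (11·5291+30·2·966, 11·966+2·5291) = (116161,21208)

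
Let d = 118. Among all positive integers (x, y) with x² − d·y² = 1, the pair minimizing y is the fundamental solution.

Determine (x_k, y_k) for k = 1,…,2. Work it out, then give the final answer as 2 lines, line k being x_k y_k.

306917 28254
188396089777 17343265836

d=118: √d = [10; 1,6,3,2,10,2,3,6,1,20] (ℓ=10, even), read p_9/q_9
i=0: a=10 ⇒ p=10, q=1
i=1: a=1 ⇒ p=11, q=1
…
i=4: a=2 ⇒ p=554, q=51
i=5: a=10 ⇒ p=5779, q=532
…
i=7: a=3 ⇒ p=42115, q=3877
i=8: a=6 ⇒ p=264802, q=24377
i=9: a=1 ⇒ p=306917, q=28254
(x₁, y₁) = (306917, 28254);  306917² − 118·28254² = 1 ✓
(306917+28254√118)^2 = 188396089777 + 17343265836√118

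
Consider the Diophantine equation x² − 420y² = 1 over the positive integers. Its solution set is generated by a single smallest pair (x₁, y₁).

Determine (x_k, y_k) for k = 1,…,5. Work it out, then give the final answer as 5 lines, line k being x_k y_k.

√420 = [20; 2,40, …], period ℓ=2 (even) → k=1
a_0=20:  p_0=20·1+0=20,  q_0=20·0+1=1
a_1=2:  p_1=2·20+1=41,  q_1=2·1+0=2
fundamental: x₁=41, y₁=2  (since 1681 − 420·4 = 1)
(41+2√420)^2 = 3361 + 164√420
(41+2√420)^3 = 275561 + 13446√420
(41+2√420)^4 = 22592641 + 1102408√420
(41+2√420)^5 = 1852321001 + 90384010√420

41 2
3361 164
275561 13446
22592641 1102408
1852321001 90384010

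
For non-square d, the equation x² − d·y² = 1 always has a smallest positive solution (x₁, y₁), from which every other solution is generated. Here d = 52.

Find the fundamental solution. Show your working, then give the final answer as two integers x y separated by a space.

649 90

[7; 4,1,2,1,4,14] for √52; ℓ=6 ⇒ convergent index 5
i=0: a=7 ⇒ p=7, q=1
i=1: a=4 ⇒ p=29, q=4
…
i=4: a=1 ⇒ p=137, q=19
i=5: a=4 ⇒ p=649, q=90
fundamental: x₁=649, y₁=90  (since 421201 − 52·8100 = 1)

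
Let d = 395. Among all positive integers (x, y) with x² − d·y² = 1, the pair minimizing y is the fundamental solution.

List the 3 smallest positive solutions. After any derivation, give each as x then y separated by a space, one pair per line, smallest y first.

159 8
50561 2544
16078239 808984

√395 = [19; 1,6,1,38, …], period ℓ=4 (even) → k=3
k=0  a_k=19  p_k/q_k = 19/1
…
k=2  a_k=6  p_k/q_k = 139/7
k=3  a_k=1  p_k/q_k = 159/8
(x₁, y₁) = (159, 8);  159² − 395·8² = 1 ✓
n=2: (159,8)∘(159,8) = (159·159+395·8·8, 159·8+8·159) = (50561,2544)
n=3: (50561,2544)∘(159,8) = (159·50561+395·8·2544, 159·2544+8·50561) = (16078239,808984)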